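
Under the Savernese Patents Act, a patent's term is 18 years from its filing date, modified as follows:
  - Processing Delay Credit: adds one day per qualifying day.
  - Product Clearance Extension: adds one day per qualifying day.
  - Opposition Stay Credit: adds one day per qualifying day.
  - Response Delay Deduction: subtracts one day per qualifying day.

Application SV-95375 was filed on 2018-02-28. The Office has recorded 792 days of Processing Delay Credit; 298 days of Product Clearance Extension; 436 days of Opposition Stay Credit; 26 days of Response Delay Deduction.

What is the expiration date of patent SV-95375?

April 7, 2040

Base term: filing date + 18 years → 28 February 2036.
Processing Delay Credit: +792 days → 30 April 2038.
Product Clearance Extension: +298 days → 22 February 2039.
Opposition Stay Credit: +436 days → 3 May 2040.
Response Delay Deduction: −26 days → 7 April 2040.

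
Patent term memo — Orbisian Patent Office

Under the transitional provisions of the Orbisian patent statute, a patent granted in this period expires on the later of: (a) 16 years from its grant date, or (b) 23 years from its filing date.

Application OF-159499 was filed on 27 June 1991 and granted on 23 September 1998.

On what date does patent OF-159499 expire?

2014-09-23

(a) grant + 16 years → 23 September 2014.
(b) filing + 23 years → 27 June 2014.
Later of the two: 23 September 2014.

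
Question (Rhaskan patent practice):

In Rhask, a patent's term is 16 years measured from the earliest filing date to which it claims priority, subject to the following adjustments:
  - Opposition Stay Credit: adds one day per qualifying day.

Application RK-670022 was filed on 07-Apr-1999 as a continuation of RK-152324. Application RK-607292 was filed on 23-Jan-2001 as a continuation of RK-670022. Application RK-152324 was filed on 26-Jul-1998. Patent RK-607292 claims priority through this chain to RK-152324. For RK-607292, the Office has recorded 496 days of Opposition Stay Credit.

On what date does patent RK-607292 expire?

Earliest priority filing: 26 July 1998.
Base term: 26 July 1998 + 16 years → 26 July 2014.
Opposition Stay Credit: +496 days → 4 December 2015.

December 4, 2015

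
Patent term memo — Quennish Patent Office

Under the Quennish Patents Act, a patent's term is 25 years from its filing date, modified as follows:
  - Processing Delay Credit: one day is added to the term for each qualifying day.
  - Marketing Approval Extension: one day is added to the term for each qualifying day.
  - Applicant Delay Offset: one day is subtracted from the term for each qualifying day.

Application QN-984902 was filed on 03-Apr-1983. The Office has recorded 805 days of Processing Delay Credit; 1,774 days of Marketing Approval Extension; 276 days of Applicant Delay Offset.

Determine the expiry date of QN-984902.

2014-07-24

Base term: filing date + 25 years → 3 April 2008.
Processing Delay Credit: +805 days → 17 June 2010.
Marketing Approval Extension: +1774 days → 26 April 2015.
Applicant Delay Offset: −276 days → 24 July 2014.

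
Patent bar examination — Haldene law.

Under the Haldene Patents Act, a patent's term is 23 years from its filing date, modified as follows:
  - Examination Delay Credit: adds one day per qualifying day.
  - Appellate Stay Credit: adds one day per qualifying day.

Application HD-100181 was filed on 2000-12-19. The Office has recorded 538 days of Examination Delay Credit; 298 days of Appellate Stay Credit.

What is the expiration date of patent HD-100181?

Base term: filing date + 23 years → 19 December 2023.
Examination Delay Credit: +538 days → 9 June 2025.
Appellate Stay Credit: +298 days → 3 April 2026.

April 3, 2026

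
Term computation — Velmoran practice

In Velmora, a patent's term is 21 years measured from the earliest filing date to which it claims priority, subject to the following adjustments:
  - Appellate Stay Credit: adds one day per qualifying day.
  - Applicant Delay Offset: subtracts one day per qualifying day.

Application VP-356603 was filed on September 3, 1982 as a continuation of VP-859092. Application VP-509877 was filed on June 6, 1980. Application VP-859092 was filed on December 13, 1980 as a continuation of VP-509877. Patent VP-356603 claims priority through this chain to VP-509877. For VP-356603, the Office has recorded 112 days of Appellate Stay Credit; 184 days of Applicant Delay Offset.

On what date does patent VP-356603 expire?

Earliest priority filing: 6 June 1980.
Base term: 6 June 1980 + 21 years → 6 June 2001.
Appellate Stay Credit: +112 days → 26 September 2001.
Applicant Delay Offset: −184 days → 26 March 2001.

March 26, 2001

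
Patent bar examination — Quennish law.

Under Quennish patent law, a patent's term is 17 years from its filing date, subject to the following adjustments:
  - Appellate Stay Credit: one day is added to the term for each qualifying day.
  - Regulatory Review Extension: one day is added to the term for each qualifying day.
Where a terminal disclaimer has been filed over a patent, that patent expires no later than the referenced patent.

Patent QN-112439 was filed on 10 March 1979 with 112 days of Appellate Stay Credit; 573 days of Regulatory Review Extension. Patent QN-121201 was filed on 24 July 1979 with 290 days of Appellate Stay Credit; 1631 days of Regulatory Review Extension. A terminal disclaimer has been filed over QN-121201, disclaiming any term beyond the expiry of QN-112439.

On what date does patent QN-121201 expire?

1998-01-24

Natural term of QN-121201:
  Base: filing + 17 years → 24 July 1996.
  Appellate Stay Credit: +290 days → 10 May 1997.
  Regulatory Review Extension: +1631 days → 27 October 2001.
Expiry of referenced patent QN-112439:
  Base: filing + 17 years → 10 March 1996.
  Appellate Stay Credit: +112 days → 30 June 1996.
  Regulatory Review Extension: +573 days → 24 January 1998.
Terminal disclaimer: QN-121201 expires on the earlier of 27 October 2001 and 24 January 1998.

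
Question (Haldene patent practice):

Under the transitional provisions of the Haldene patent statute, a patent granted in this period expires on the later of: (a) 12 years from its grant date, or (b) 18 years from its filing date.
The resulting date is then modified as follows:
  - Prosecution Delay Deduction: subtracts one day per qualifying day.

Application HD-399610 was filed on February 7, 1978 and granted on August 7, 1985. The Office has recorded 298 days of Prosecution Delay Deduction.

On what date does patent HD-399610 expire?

(a) grant + 12 years → 7 August 1997.
(b) filing + 18 years → 7 February 1996.
Later of the two: 7 August 1997.
Prosecution Delay Deduction: −298 days → 13 October 1996.

October 13, 1996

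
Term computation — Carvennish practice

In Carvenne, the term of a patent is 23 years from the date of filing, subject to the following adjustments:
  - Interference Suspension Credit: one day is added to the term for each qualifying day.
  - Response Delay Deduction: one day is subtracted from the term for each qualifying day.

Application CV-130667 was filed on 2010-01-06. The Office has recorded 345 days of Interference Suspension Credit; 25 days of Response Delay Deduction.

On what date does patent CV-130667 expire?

2033-11-22

Base term: filing date + 23 years → 6 January 2033.
Interference Suspension Credit: +345 days → 17 December 2033.
Response Delay Deduction: −25 days → 22 November 2033.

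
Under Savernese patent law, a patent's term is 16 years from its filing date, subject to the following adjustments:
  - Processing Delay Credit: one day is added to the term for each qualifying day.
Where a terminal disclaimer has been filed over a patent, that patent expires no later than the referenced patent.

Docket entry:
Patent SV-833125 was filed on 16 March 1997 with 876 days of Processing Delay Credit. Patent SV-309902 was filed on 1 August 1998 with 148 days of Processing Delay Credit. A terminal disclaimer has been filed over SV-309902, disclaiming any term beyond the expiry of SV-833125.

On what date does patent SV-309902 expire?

Natural term of SV-309902:
  Base: filing + 16 years → 1 August 2014.
  Processing Delay Credit: +148 days → 27 December 2014.
Expiry of referenced patent SV-833125:
  Base: filing + 16 years → 16 March 2013.
  Processing Delay Credit: +876 days → 9 August 2015.
Terminal disclaimer: SV-309902 expires on the earlier of 27 December 2014 and 9 August 2015.

December 27, 2014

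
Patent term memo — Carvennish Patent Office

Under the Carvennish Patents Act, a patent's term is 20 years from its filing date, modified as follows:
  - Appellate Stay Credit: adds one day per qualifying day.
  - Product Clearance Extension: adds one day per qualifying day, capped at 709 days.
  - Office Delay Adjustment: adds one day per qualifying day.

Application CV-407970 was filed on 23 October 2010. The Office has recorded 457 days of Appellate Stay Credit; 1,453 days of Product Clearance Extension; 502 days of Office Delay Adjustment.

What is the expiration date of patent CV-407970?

2035-05-18

Base term: filing date + 20 years → 23 October 2030.
Appellate Stay Credit: +457 days → 23 January 2032.
Product Clearance Extension: 1453 days claimed exceeds the 709-day cap, so +709 days → 1 January 2034.
Office Delay Adjustment: +502 days → 18 May 2035.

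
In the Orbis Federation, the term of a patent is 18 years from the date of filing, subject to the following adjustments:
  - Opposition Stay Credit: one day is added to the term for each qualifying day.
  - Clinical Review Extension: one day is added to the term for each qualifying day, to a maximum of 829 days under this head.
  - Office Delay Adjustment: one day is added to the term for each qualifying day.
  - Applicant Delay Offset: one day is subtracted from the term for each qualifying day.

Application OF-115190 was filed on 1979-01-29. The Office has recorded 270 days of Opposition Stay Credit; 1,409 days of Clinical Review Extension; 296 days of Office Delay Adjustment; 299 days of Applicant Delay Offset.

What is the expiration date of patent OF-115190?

January 30, 2000

Base term: filing date + 18 years → 29 January 1997.
Opposition Stay Credit: +270 days → 26 October 1997.
Clinical Review Extension: 1409 days claimed exceeds the 829-day cap, so +829 days → 2 February 2000.
Office Delay Adjustment: +296 days → 24 November 2000.
Applicant Delay Offset: −299 days → 30 January 2000.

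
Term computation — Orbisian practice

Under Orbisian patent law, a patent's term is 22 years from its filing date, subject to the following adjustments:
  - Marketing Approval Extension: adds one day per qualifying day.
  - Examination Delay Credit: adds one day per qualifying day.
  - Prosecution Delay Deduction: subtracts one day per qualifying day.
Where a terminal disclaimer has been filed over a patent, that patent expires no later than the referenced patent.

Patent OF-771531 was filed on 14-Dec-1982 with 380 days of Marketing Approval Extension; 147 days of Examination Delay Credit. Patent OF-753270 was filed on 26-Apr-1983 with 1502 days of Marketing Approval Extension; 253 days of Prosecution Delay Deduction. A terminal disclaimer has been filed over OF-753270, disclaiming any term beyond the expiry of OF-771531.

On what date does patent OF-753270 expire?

2006-05-25

Natural term of OF-753270:
  Base: filing + 22 years → 26 April 2005.
  Marketing Approval Extension: +1502 days → 6 June 2009.
  Prosecution Delay Deduction: −253 days → 26 September 2008.
Expiry of referenced patent OF-771531:
  Base: filing + 22 years → 14 December 2004.
  Marketing Approval Extension: +380 days → 29 December 2005.
  Examination Delay Credit: +147 days → 25 May 2006.
Terminal disclaimer: OF-753270 expires on the earlier of 26 September 2008 and 25 May 2006.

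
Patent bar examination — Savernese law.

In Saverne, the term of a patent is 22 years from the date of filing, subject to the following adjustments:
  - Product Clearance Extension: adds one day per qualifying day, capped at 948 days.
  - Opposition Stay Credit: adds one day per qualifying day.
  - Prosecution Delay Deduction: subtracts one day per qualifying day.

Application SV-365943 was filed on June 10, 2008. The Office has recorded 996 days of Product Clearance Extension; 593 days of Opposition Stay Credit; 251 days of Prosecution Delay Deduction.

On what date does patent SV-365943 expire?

Base term: filing date + 22 years → 10 June 2030.
Product Clearance Extension: 996 days claimed exceeds the 948-day cap, so +948 days → 13 January 2033.
Opposition Stay Credit: +593 days → 29 August 2034.
Prosecution Delay Deduction: −251 days → 21 December 2033.

December 21, 2033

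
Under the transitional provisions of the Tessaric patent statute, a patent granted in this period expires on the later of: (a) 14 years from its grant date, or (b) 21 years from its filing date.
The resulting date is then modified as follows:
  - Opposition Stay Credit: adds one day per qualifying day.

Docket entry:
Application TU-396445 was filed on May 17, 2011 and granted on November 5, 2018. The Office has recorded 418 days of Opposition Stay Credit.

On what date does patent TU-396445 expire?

2033-12-28

(a) grant + 14 years → 5 November 2032.
(b) filing + 21 years → 17 May 2032.
Later of the two: 5 November 2032.
Opposition Stay Credit: +418 days → 28 December 2033.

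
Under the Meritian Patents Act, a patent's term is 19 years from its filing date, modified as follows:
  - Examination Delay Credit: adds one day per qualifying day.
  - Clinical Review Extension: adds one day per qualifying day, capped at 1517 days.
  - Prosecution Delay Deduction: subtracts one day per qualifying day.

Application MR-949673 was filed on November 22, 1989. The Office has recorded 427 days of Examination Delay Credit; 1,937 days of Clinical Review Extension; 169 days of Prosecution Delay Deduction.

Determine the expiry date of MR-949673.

October 2, 2013

Base term: filing date + 19 years → 22 November 2008.
Examination Delay Credit: +427 days → 23 January 2010.
Clinical Review Extension: 1937 days claimed exceeds the 1517-day cap, so +1517 days → 20 March 2014.
Prosecution Delay Deduction: −169 days → 2 October 2013.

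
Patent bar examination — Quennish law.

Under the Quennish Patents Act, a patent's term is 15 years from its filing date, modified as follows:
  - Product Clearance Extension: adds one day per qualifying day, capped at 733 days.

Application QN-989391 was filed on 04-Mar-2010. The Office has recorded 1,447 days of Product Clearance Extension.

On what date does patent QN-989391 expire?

Base term: filing date + 15 years → 4 March 2025.
Product Clearance Extension: 1447 days claimed exceeds the 733-day cap, so +733 days → 7 March 2027.

March 7, 2027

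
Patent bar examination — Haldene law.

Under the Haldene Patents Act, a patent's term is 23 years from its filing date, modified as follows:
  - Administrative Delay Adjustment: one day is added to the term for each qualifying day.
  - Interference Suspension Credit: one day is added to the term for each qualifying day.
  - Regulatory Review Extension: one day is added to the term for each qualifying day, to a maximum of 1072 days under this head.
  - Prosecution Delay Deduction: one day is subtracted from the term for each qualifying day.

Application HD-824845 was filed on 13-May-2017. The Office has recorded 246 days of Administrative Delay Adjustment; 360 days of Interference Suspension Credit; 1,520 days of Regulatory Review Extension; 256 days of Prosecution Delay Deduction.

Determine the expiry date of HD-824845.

Base term: filing date + 23 years → 13 May 2040.
Administrative Delay Adjustment: +246 days → 14 January 2041.
Interference Suspension Credit: +360 days → 9 January 2042.
Regulatory Review Extension: 1520 days claimed exceeds the 1072-day cap, so +1072 days → 16 December 2044.
Prosecution Delay Deduction: −256 days → 4 April 2044.

2044-04-04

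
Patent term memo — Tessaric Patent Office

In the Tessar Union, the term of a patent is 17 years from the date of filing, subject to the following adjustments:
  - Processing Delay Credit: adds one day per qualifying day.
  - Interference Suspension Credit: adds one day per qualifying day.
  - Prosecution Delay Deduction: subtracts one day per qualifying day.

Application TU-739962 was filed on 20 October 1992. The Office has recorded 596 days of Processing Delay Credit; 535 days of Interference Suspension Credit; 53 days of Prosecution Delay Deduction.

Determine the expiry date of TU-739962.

2012-10-02

Base term: filing date + 17 years → 20 October 2009.
Processing Delay Credit: +596 days → 8 June 2011.
Interference Suspension Credit: +535 days → 24 November 2012.
Prosecution Delay Deduction: −53 days → 2 October 2012.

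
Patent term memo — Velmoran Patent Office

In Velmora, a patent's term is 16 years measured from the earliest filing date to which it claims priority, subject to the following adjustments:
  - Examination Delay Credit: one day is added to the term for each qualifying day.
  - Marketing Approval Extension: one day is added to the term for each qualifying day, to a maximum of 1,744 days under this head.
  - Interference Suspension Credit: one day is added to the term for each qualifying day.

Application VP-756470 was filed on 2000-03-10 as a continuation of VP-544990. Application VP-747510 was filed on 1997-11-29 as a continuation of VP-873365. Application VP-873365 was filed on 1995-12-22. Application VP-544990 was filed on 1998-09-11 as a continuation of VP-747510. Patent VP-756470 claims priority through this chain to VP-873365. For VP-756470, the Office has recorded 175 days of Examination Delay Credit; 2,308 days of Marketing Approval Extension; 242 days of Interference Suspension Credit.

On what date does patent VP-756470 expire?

Earliest priority filing: 22 December 1995.
Base term: 22 December 1995 + 16 years → 22 December 2011.
Examination Delay Credit: +175 days → 14 June 2012.
Marketing Approval Extension: 2308 days claimed exceeds the 1744-day cap, so +1744 days → 24 March 2017.
Interference Suspension Credit: +242 days → 21 November 2017.

November 21, 2017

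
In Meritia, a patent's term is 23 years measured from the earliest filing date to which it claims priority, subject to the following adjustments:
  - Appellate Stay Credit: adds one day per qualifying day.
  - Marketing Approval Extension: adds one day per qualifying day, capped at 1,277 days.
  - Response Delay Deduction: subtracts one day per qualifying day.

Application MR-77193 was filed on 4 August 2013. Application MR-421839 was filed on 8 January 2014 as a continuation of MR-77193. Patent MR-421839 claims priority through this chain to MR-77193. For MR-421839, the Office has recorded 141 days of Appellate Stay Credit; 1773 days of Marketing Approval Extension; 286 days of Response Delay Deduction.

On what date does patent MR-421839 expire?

Earliest priority filing: 4 August 2013.
Base term: 4 August 2013 + 23 years → 4 August 2036.
Appellate Stay Credit: +141 days → 23 December 2036.
Marketing Approval Extension: 1773 days claimed exceeds the 1277-day cap, so +1277 days → 22 June 2040.
Response Delay Deduction: −286 days → 10 September 2039.

2039-09-10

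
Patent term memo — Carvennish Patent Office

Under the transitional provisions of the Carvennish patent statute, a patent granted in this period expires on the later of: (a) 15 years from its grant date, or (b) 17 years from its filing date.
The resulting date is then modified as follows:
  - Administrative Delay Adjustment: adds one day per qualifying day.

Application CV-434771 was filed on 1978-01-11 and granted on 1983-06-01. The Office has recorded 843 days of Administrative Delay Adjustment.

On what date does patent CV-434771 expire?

(a) grant + 15 years → 1 June 1998.
(b) filing + 17 years → 11 January 1995.
Later of the two: 1 June 1998.
Administrative Delay Adjustment: +843 days → 21 September 2000.

September 21, 2000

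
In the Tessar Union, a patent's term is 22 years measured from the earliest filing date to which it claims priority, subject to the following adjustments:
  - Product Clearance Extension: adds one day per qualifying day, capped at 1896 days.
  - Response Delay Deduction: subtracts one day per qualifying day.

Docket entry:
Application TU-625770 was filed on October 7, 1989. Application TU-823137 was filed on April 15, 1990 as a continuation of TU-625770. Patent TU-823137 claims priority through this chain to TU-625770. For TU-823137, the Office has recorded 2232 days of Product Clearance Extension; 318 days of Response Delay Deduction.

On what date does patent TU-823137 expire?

February 1, 2016

Earliest priority filing: 7 October 1989.
Base term: 7 October 1989 + 22 years → 7 October 2011.
Product Clearance Extension: 2232 days claimed exceeds the 1896-day cap, so +1896 days → 15 December 2016.
Response Delay Deduction: −318 days → 1 February 2016.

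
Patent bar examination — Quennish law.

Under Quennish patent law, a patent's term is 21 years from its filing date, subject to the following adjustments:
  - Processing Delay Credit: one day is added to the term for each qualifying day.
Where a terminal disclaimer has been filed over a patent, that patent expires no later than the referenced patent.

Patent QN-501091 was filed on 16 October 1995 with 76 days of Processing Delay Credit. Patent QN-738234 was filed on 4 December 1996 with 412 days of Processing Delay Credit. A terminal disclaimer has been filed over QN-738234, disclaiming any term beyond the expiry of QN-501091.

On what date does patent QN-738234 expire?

Natural term of QN-738234:
  Base: filing + 21 years → 4 December 2017.
  Processing Delay Credit: +412 days → 20 January 2019.
Expiry of referenced patent QN-501091:
  Base: filing + 21 years → 16 October 2016.
  Processing Delay Credit: +76 days → 31 December 2016.
Terminal disclaimer: QN-738234 expires on the earlier of 20 January 2019 and 31 December 2016.

2016-12-31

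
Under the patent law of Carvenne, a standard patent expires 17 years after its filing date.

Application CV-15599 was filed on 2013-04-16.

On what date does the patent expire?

2030-04-16

Filing date + 17 years → 16 April 2030.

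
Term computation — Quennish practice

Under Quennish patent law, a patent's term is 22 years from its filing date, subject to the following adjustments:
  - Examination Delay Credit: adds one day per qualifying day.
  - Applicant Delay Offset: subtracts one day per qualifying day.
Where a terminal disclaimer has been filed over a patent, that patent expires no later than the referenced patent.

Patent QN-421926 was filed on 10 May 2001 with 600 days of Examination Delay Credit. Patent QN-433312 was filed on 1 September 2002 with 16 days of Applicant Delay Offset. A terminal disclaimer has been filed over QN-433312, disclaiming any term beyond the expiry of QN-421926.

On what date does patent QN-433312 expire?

2024-08-16

Natural term of QN-433312:
  Base: filing + 22 years → 1 September 2024.
  Applicant Delay Offset: −16 days → 16 August 2024.
Expiry of referenced patent QN-421926:
  Base: filing + 22 years → 10 May 2023.
  Examination Delay Credit: +600 days → 30 December 2024.
Terminal disclaimer: QN-433312 expires on the earlier of 16 August 2024 and 30 December 2024.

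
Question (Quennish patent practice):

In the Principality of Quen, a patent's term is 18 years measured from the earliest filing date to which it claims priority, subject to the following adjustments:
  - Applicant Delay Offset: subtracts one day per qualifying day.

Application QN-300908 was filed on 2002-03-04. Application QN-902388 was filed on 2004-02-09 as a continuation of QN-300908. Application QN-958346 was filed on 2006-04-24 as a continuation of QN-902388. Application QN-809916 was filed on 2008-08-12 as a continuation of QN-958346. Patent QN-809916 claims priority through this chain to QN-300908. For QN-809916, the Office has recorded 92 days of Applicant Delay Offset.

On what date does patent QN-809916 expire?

Earliest priority filing: 4 March 2002.
Base term: 4 March 2002 + 18 years → 4 March 2020.
Applicant Delay Offset: −92 days → 3 December 2019.

December 3, 2019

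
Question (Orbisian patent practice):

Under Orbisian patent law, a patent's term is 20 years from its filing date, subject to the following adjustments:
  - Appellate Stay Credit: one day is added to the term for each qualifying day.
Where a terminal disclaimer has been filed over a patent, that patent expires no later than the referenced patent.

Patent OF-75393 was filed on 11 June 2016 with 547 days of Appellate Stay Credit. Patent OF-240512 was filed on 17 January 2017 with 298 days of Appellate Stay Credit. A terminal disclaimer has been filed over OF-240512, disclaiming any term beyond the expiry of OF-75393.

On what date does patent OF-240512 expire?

Natural term of OF-240512:
  Base: filing + 20 years → 17 January 2037.
  Appellate Stay Credit: +298 days → 11 November 2037.
Expiry of referenced patent OF-75393:
  Base: filing + 20 years → 11 June 2036.
  Appellate Stay Credit: +547 days → 10 December 2037.
Terminal disclaimer: OF-240512 expires on the earlier of 11 November 2037 and 10 December 2037.

November 11, 2037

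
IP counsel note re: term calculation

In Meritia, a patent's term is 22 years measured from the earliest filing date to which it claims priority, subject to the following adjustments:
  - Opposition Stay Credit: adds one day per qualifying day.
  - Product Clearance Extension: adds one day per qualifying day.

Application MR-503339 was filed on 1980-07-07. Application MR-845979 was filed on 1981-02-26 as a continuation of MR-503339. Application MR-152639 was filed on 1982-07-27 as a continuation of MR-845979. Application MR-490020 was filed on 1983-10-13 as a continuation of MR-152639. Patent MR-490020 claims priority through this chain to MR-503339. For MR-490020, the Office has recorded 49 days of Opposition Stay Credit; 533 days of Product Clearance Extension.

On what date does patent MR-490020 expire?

Earliest priority filing: 7 July 1980.
Base term: 7 July 1980 + 22 years → 7 July 2002.
Opposition Stay Credit: +49 days → 25 August 2002.
Product Clearance Extension: +533 days → 9 February 2004.

2004-02-09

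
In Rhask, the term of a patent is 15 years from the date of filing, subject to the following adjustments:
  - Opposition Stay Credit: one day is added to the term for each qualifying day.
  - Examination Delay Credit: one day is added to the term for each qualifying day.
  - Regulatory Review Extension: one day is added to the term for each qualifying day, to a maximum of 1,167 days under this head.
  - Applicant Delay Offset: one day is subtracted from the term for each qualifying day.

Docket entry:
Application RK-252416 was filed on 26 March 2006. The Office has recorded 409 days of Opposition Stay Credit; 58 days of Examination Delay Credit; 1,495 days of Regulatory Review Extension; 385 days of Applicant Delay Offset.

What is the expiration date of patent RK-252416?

Base term: filing date + 15 years → 26 March 2021.
Opposition Stay Credit: +409 days → 9 May 2022.
Examination Delay Credit: +58 days → 6 July 2022.
Regulatory Review Extension: 1495 days claimed exceeds the 1167-day cap, so +1167 days → 15 September 2025.
Applicant Delay Offset: −385 days → 26 August 2024.

August 26, 2024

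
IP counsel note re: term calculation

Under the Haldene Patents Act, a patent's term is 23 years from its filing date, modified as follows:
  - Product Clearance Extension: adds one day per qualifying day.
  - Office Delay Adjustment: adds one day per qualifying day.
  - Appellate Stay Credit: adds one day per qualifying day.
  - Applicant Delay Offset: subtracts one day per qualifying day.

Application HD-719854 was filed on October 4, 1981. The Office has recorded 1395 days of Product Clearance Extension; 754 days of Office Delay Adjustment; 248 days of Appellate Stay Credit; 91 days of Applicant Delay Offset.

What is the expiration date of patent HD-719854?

Base term: filing date + 23 years → 4 October 2004.
Product Clearance Extension: +1395 days → 30 July 2008.
Office Delay Adjustment: +754 days → 23 August 2010.
Appellate Stay Credit: +248 days → 28 April 2011.
Applicant Delay Offset: −91 days → 27 January 2011.

January 27, 2011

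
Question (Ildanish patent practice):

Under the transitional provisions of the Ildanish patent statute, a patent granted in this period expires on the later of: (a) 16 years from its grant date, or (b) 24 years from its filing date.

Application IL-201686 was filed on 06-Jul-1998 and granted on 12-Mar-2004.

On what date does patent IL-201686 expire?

(a) grant + 16 years → 12 March 2020.
(b) filing + 24 years → 6 July 2022.
Later of the two: 6 July 2022.

2022-07-06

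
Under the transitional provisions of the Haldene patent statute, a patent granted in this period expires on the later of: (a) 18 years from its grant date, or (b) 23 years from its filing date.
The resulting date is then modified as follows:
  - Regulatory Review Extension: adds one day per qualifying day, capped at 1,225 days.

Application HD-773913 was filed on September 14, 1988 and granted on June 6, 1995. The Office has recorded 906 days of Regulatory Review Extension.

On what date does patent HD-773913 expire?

November 29, 2015

(a) grant + 18 years → 6 June 2013.
(b) filing + 23 years → 14 September 2011.
Later of the two: 6 June 2013.
Regulatory Review Extension: 906 days (within the 1225-day cap) → +906 days → 29 November 2015.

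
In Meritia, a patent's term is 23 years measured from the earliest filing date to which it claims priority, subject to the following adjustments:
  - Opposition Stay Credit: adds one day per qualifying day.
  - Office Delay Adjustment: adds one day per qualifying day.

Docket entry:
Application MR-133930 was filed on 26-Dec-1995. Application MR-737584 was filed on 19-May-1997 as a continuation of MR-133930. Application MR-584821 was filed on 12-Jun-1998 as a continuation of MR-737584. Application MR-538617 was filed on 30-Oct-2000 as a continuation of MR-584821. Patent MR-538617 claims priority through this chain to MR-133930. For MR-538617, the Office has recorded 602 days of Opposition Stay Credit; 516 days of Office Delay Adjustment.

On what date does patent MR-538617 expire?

January 17, 2022

Earliest priority filing: 26 December 1995.
Base term: 26 December 1995 + 23 years → 26 December 2018.
Opposition Stay Credit: +602 days → 19 August 2020.
Office Delay Adjustment: +516 days → 17 January 2022.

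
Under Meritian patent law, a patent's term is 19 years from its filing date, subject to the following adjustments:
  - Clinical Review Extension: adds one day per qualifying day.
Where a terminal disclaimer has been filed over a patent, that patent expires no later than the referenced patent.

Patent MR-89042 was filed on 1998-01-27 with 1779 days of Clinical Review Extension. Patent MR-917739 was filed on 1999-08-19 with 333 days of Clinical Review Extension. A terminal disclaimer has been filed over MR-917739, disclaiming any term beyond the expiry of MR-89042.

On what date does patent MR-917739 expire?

July 18, 2019

Natural term of MR-917739:
  Base: filing + 19 years → 19 August 2018.
  Clinical Review Extension: +333 days → 18 July 2019.
Expiry of referenced patent MR-89042:
  Base: filing + 19 years → 27 January 2017.
  Clinical Review Extension: +1779 days → 11 December 2021.
Terminal disclaimer: MR-917739 expires on the earlier of 18 July 2019 and 11 December 2021.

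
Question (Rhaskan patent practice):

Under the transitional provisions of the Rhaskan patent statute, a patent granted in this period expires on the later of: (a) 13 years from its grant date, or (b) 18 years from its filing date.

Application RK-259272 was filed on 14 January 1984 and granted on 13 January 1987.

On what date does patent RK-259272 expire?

2002-01-14

(a) grant + 13 years → 13 January 2000.
(b) filing + 18 years → 14 January 2002.
Later of the two: 14 January 2002.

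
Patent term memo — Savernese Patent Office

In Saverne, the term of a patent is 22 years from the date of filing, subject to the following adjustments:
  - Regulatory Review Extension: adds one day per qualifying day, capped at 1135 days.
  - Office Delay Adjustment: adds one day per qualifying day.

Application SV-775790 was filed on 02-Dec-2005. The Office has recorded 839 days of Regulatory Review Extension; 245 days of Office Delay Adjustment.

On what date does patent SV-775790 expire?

2030-11-20

Base term: filing date + 22 years → 2 December 2027.
Regulatory Review Extension: 839 days (within the 1135-day cap) → +839 days → 20 March 2030.
Office Delay Adjustment: +245 days → 20 November 2030.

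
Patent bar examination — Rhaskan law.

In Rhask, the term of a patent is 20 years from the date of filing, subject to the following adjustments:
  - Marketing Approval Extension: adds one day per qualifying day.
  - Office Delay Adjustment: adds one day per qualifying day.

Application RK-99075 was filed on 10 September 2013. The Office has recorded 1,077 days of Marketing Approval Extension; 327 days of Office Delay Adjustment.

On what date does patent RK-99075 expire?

Base term: filing date + 20 years → 10 September 2033.
Marketing Approval Extension: +1077 days → 22 August 2036.
Office Delay Adjustment: +327 days → 15 July 2037.

2037-07-15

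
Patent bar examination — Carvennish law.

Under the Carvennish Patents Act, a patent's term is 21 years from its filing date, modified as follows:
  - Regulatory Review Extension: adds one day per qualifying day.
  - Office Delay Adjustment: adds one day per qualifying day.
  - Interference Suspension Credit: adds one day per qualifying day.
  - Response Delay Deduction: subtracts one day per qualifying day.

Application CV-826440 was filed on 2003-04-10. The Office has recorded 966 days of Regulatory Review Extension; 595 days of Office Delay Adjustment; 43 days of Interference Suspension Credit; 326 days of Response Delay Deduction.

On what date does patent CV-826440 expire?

Base term: filing date + 21 years → 10 April 2024.
Regulatory Review Extension: +966 days → 2 December 2026.
Office Delay Adjustment: +595 days → 19 July 2028.
Interference Suspension Credit: +43 days → 31 August 2028.
Response Delay Deduction: −326 days → 10 October 2027.

2027-10-10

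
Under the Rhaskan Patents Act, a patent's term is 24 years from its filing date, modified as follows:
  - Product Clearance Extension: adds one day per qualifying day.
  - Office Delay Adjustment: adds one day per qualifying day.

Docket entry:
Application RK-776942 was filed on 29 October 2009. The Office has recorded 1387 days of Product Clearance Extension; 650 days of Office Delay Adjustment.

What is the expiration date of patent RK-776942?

May 28, 2039

Base term: filing date + 24 years → 29 October 2033.
Product Clearance Extension: +1387 days → 16 August 2037.
Office Delay Adjustment: +650 days → 28 May 2039.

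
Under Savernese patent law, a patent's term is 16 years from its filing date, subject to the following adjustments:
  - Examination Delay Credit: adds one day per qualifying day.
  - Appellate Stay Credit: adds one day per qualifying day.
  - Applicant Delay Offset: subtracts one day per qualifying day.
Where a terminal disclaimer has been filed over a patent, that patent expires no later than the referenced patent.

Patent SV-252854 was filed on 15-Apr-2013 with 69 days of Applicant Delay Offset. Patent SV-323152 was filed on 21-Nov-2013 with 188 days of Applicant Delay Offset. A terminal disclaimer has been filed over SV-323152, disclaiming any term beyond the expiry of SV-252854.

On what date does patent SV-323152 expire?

2029-02-05

Natural term of SV-323152:
  Base: filing + 16 years → 21 November 2029.
  Applicant Delay Offset: −188 days → 17 May 2029.
Expiry of referenced patent SV-252854:
  Base: filing + 16 years → 15 April 2029.
  Applicant Delay Offset: −69 days → 5 February 2029.
Terminal disclaimer: SV-323152 expires on the earlier of 17 May 2029 and 5 February 2029.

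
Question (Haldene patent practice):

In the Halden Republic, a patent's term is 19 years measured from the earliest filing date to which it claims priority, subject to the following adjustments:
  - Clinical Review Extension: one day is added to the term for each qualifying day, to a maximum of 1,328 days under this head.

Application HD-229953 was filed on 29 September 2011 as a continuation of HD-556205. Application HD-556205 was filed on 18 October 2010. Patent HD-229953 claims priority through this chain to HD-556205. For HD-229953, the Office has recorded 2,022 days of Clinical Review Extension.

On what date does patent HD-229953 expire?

Earliest priority filing: 18 October 2010.
Base term: 18 October 2010 + 19 years → 18 October 2029.
Clinical Review Extension: 2022 days claimed exceeds the 1328-day cap, so +1328 days → 7 June 2033.

June 7, 2033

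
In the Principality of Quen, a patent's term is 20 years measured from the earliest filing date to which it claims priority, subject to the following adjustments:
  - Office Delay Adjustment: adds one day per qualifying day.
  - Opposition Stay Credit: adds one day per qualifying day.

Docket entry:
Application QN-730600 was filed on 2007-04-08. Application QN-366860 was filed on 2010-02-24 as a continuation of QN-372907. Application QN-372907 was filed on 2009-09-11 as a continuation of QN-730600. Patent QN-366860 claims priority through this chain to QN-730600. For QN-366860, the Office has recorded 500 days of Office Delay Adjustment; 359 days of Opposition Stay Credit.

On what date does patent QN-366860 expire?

Earliest priority filing: 8 April 2007.
Base term: 8 April 2007 + 20 years → 8 April 2027.
Office Delay Adjustment: +500 days → 20 August 2028.
Opposition Stay Credit: +359 days → 14 August 2029.

August 14, 2029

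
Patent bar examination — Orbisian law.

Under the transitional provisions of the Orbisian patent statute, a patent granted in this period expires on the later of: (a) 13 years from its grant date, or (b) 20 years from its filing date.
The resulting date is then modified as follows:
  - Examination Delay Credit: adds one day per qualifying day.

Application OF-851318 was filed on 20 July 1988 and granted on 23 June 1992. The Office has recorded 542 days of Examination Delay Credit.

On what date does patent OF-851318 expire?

(a) grant + 13 years → 23 June 2005.
(b) filing + 20 years → 20 July 2008.
Later of the two: 20 July 2008.
Examination Delay Credit: +542 days → 13 January 2010.

January 13, 2010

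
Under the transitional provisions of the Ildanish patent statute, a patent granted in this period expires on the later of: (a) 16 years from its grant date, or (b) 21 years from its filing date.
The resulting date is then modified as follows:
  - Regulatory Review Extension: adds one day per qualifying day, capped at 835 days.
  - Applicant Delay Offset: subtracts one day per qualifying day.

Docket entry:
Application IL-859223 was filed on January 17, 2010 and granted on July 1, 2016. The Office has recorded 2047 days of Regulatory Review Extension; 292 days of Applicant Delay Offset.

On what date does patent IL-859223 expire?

(a) grant + 16 years → 1 July 2032.
(b) filing + 21 years → 17 January 2031.
Later of the two: 1 July 2032.
Regulatory Review Extension: 2047 days claimed exceeds the 835-day cap, so +835 days → 14 October 2034.
Applicant Delay Offset: −292 days → 26 December 2033.

December 26, 2033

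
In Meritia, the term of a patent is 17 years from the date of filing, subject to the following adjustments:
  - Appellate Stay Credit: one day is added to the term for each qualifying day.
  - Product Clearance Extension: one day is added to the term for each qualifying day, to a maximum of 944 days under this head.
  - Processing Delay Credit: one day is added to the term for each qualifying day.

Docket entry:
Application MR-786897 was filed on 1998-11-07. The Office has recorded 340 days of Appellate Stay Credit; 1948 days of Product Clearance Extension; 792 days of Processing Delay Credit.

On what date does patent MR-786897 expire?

2021-07-14

Base term: filing date + 17 years → 7 November 2015.
Appellate Stay Credit: +340 days → 12 October 2016.
Product Clearance Extension: 1948 days claimed exceeds the 944-day cap, so +944 days → 14 May 2019.
Processing Delay Credit: +792 days → 14 July 2021.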